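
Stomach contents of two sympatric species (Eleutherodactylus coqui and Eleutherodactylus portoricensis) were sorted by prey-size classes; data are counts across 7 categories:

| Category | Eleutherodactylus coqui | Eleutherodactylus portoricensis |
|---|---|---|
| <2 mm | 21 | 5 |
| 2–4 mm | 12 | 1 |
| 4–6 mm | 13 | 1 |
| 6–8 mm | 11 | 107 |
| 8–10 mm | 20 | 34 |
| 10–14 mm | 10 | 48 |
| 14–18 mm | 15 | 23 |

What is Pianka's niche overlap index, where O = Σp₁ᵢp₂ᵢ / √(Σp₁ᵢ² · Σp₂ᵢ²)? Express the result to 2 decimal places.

Proportions for Eleutherodactylus coqui (n=102): 21/102=0.2059, 12/102=0.1176, 13/102=0.1275, 11/102=0.1078, 20/102=0.1961, 10/102=0.0980, 15/102=0.1471
Proportions for Eleutherodactylus portoricensis (n=219): 5/219=0.0228, 1/219=0.0046, 1/219=0.0046, 107/219=0.4886, 34/219=0.1553, 48/219=0.2192, 23/219=0.1050
Σ p₁ᵢp₂ᵢ = 0.004695 + 0.000541 + 0.000587 + 0.052671 + 0.030454 + 0.021482 + 0.015446 = 0.125876
Σp_1ᵢ² = 0.2059² + 0.1176² + 0.1275² + 0.1078² + 0.1961² + 0.0980² + 0.1471² = 0.042395 + 0.013830 + 0.016256 + 0.011621 + 0.038455 + 0.009604 + 0.021638 = 0.153799
Σp_2ᵢ² = 0.0228² + 0.0046² + 0.0046² + 0.4886² + 0.1553² + 0.2192² + 0.1050² = 0.000520 + 0.000021 + 0.000021 + 0.238730 + 0.024118 + 0.048049 + 0.011025 = 0.322484
O = 0.125876 / √(0.153799 × 0.322484) = 0.125876 / 0.2227054 = 0.5652

0.57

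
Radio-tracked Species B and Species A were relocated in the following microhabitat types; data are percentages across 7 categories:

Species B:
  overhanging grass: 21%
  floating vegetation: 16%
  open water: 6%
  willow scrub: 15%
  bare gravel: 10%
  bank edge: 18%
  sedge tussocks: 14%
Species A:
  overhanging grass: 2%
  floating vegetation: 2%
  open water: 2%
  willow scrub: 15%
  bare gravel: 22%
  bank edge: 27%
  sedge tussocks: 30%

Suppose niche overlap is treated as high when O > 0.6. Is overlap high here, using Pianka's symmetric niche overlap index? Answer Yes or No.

Convert percentages to proportions (divide by 100).
Σ p₁ᵢp₂ᵢ = 0.0042 + 0.0032 + 0.0012 + 0.0225 + 0.0220 + 0.0486 + 0.0420 = 0.1437
Σp_1ᵢ² = 0.21² + 0.16² + 0.06² + 0.15² + 0.10² + 0.18² + 0.14² = 0.0441 + 0.0256 + 0.0036 + 0.0225 + 0.0100 + 0.0324 + 0.0196 = 0.1578
Σp_2ᵢ² = 0.02² + 0.02² + 0.02² + 0.15² + 0.22² + 0.27² + 0.30² = 0.0004 + 0.0004 + 0.0004 + 0.0225 + 0.0484 + 0.0729 + 0.0900 = 0.2350
O = 0.1437 / √(0.1578 × 0.2350) = 0.1437 / 0.19257 = 0.7462
O = 0.7462 > 0.6 → Yes.

Yes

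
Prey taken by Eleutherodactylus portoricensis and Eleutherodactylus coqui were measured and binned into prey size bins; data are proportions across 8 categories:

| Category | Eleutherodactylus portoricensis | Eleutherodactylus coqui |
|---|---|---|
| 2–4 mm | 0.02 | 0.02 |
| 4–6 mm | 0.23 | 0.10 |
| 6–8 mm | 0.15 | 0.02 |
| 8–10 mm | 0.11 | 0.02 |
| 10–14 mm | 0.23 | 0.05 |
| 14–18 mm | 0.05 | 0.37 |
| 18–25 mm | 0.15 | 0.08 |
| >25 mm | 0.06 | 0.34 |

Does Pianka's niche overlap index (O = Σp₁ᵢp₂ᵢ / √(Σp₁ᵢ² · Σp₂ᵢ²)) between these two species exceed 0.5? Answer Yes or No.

No

Σ p₁ᵢp₂ᵢ = 0.0004 + 0.0230 + 0.0030 + 0.0022 + 0.0115 + 0.0185 + 0.0120 + 0.0204 = 0.0910
Σp_1ᵢ² = 0.02² + 0.23² + 0.15² + 0.11² + 0.23² + 0.05² + 0.15² + 0.06² = 0.0004 + 0.0529 + 0.0225 + 0.0121 + 0.0529 + 0.0025 + 0.0225 + 0.0036 = 0.1694
Σp_2ᵢ² = 0.02² + 0.10² + 0.02² + 0.02² + 0.05² + 0.37² + 0.08² + 0.34² = 0.0004 + 0.0100 + 0.0004 + 0.0004 + 0.0025 + 0.1369 + 0.0064 + 0.1156 = 0.2726
O = 0.0910 / √(0.1694 × 0.2726) = 0.0910 / 0.21489 = 0.4235
O = 0.4235 < 0.5 → No.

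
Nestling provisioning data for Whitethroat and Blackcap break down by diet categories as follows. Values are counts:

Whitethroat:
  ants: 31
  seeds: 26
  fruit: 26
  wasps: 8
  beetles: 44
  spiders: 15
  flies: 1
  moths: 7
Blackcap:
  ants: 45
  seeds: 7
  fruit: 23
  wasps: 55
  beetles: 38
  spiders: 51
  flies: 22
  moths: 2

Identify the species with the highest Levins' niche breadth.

Blackcap

Proportions for Whitethroat (n=158): 31/158=0.1962, 26/158=0.1646, 26/158=0.1646, 8/158=0.0506, 44/158=0.2785, 15/158=0.0949, 1/158=0.0063, 7/158=0.0443
Proportions for Blackcap (n=243): 45/243=0.1852, 7/243=0.0288, 23/243=0.0947, 55/243=0.2263, 38/243=0.1564, 51/243=0.2099, 22/243=0.0905, 2/243=0.0082
Σp_Whitᵢ² = 0.1962² + 0.1646² + 0.1646² + 0.0506² + 0.2785² + 0.0949² + 0.0063² + 0.0443² = 0.038494 + 0.027093 + 0.027093 + 0.002560 + 0.077562 + 0.009006 + 0.000040 + 0.001962 = 0.183810
B_Whit = 1 / 0.183810 = 5.4404
Σp_Blacᵢ² = 0.1852² + 0.0288² + 0.0947² + 0.2263² + 0.1564² + 0.2099² + 0.0905² + 0.0082² = 0.034299 + 0.000829 + 0.008968 + 0.051212 + 0.024461 + 0.044058 + 0.008190 + 0.000067 = 0.172084
B_Blac = 1 / 0.172084 = 5.8111
Highest B → broadest niche (most generalist): Blackcap (B = 5.81).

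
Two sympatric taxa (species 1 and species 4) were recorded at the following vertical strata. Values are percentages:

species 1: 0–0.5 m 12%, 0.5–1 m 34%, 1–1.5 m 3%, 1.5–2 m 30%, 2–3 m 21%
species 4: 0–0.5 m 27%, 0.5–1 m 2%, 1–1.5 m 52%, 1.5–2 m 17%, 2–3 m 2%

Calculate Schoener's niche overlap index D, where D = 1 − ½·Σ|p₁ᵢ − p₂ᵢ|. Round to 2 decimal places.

0.36

Convert percentages to proportions (divide by 100).
Σ|p₁ᵢ − p₂ᵢ| = 0.15 + 0.32 + 0.49 + 0.13 + 0.19 = 1.28
D = 1 − ½ × 1.28 = 1 − 0.640 = 0.3600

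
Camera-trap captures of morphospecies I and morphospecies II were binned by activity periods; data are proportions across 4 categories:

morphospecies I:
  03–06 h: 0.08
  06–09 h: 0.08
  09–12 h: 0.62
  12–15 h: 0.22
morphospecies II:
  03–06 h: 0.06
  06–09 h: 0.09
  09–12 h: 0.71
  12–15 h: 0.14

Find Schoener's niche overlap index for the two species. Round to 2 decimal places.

0.90

Σ|p₁ᵢ − p₂ᵢ| = 0.02 + 0.01 + 0.09 + 0.08 = 0.20
D = 1 − ½ × 0.20 = 1 − 0.100 = 0.9000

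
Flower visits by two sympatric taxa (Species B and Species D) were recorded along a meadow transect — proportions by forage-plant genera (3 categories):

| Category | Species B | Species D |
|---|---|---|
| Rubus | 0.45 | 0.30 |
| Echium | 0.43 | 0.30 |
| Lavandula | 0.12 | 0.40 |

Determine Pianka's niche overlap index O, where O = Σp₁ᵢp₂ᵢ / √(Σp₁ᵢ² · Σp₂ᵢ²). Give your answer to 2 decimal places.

Σ p₁ᵢp₂ᵢ = 0.1350 + 0.1290 + 0.0480 = 0.3120
Σp_1ᵢ² = 0.45² + 0.43² + 0.12² = 0.2025 + 0.1849 + 0.0144 = 0.4018
Σp_2ᵢ² = 0.30² + 0.30² + 0.40² = 0.0900 + 0.0900 + 0.1600 = 0.3400
O = 0.3120 / √(0.4018 × 0.3400) = 0.3120 / 0.36961 = 0.8441

0.84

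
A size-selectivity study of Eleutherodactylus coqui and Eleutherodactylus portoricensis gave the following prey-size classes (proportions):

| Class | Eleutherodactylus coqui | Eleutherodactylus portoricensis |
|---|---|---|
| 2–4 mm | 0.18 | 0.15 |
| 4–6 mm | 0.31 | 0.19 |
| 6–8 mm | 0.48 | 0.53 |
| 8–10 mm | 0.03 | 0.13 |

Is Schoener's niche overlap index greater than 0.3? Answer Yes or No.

Yes

Σ|p₁ᵢ − p₂ᵢ| = 0.03 + 0.12 + 0.05 + 0.10 = 0.30
D = 1 − ½ × 0.30 = 1 − 0.150 = 0.8500
D = 0.8500 > 0.3 → Yes.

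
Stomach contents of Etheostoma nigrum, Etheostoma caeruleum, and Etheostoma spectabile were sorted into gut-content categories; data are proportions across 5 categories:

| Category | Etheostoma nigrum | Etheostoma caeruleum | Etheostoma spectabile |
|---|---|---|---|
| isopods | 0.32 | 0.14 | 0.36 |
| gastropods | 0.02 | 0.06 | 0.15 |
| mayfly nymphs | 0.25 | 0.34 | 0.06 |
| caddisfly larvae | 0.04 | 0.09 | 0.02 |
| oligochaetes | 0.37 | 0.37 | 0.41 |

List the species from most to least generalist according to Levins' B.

Etheostoma caeruleum > Etheostoma nigrum > Etheostoma spectabile

Σp_nigrᵢ² = 0.32² + 0.02² + 0.25² + 0.04² + 0.37² = 0.1024 + 0.0004 + 0.0625 + 0.0016 + 0.1369 = 0.3038
B_nigr = 1 / 0.3038 = 3.2916
Σp_caerᵢ² = 0.14² + 0.06² + 0.34² + 0.09² + 0.37² = 0.0196 + 0.0036 + 0.1156 + 0.0081 + 0.1369 = 0.2838
B_caer = 1 / 0.2838 = 3.5236
Σp_specᵢ² = 0.36² + 0.15² + 0.06² + 0.02² + 0.41² = 0.1296 + 0.0225 + 0.0036 + 0.0004 + 0.1681 = 0.3242
B_spec = 1 / 0.3242 = 3.0845
Ranking by B (broadest → narrowest): Etheostoma caeruleum (3.52) > Etheostoma nigrum (3.29) > Etheostoma spectabile (3.08)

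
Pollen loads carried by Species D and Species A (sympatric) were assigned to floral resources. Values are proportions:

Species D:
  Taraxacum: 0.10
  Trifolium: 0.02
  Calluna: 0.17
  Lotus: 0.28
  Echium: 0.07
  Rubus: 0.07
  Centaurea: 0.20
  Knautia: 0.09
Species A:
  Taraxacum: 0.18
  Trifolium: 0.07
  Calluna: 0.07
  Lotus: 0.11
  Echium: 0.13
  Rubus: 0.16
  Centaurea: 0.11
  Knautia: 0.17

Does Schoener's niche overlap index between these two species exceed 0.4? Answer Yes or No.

Σ|p₁ᵢ − p₂ᵢ| = 0.08 + 0.05 + 0.10 + 0.17 + 0.06 + 0.09 + 0.09 + 0.08 = 0.72
D = 1 − ½ × 0.72 = 1 − 0.360 = 0.6400
D = 0.6400 > 0.4 → Yes.

Yes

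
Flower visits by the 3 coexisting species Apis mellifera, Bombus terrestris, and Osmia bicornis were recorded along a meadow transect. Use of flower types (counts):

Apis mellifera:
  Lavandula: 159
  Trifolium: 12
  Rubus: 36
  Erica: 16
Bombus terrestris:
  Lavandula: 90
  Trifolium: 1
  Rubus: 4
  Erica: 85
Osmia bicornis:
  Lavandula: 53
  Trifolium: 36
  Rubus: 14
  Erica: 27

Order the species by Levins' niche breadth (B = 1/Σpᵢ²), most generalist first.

Proportions for Apis mellifera (n=223): 159/223=0.7130, 12/223=0.0538, 36/223=0.1614, 16/223=0.0717
Proportions for Bombus terrestris (n=180): 90/180=0.5000, 1/180=0.0056, 4/180=0.0222, 85/180=0.4722
Proportions for Osmia bicornis (n=130): 53/130=0.4077, 36/130=0.2769, 14/130=0.1077, 27/130=0.2077
Σp_mellᵢ² = 0.7130² + 0.0538² + 0.1614² + 0.0717² = 0.508369 + 0.002894 + 0.026050 + 0.005141 = 0.542454
B_mell = 1 / 0.542454 = 1.8435
Σp_terrᵢ² = 0.5000² + 0.0056² + 0.0222² + 0.4722² = 0.250000 + 0.000031 + 0.000493 + 0.222973 = 0.473497
B_terr = 1 / 0.473497 = 2.1119
Σp_bicoᵢ² = 0.4077² + 0.2769² + 0.1077² + 0.2077² = 0.166219 + 0.076674 + 0.011599 + 0.043139 = 0.297631
B_bico = 1 / 0.297631 = 3.3599
Ranking by B (broadest → narrowest): Osmia bicornis (3.36) > Bombus terrestris (2.11) > Apis mellifera (1.84)

Osmia bicornis > Bombus terrestris > Apis mellifera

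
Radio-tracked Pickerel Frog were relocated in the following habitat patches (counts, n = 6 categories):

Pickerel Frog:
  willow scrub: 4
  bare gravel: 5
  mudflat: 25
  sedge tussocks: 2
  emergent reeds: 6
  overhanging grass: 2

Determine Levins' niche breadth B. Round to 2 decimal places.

2.73

Proportions for Pickerel Frog (n=44): 4/44=0.0909, 5/44=0.1136, 25/44=0.5682, 2/44=0.0455, 6/44=0.1364, 2/44=0.0455
Σpᵢ² = 0.0909² + 0.1136² + 0.5682² + 0.0455² + 0.1364² + 0.0455² = 0.008263 + 0.012905 + 0.322851 + 0.002070 + 0.018605 + 0.002070 = 0.366764
B = 1 / 0.366764 = 2.7265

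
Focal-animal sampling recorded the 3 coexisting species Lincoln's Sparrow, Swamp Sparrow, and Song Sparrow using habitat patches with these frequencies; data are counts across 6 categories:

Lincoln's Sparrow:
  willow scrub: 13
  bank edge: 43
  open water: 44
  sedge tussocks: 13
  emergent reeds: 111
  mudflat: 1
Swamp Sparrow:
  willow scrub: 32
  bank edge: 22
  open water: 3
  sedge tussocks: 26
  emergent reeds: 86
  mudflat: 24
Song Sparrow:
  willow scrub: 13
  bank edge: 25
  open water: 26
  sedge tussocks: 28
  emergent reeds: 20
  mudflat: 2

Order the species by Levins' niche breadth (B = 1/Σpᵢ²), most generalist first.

Proportions for Lincoln's Sparrow (n=225): 13/225=0.0578, 43/225=0.1911, 44/225=0.1956, 13/225=0.0578, 111/225=0.4933, 1/225=0.0044
Proportions for Swamp Sparrow (n=193): 32/193=0.1658, 22/193=0.1140, 3/193=0.0155, 26/193=0.1347, 86/193=0.4456, 24/193=0.1244
Proportions for Song Sparrow (n=114): 13/114=0.1140, 25/114=0.2193, 26/114=0.2281, 28/114=0.2456, 20/114=0.1754, 2/114=0.0175
Σp_Lincᵢ² = 0.0578² + 0.1911² + 0.1956² + 0.0578² + 0.4933² + 0.0044² = 0.003341 + 0.036519 + 0.038259 + 0.003341 + 0.243345 + 0.000019 = 0.324824
B_Linc = 1 / 0.324824 = 3.0786
Σp_Swamᵢ² = 0.1658² + 0.1140² + 0.0155² + 0.1347² + 0.4456² + 0.1244² = 0.027490 + 0.012996 + 0.000240 + 0.018144 + 0.198559 + 0.015475 = 0.272904
B_Swam = 1 / 0.272904 = 3.6643
Σp_Songᵢ² = 0.1140² + 0.2193² + 0.2281² + 0.2456² + 0.1754² + 0.0175² = 0.012996 + 0.048092 + 0.052030 + 0.060319 + 0.030765 + 0.000306 = 0.204508
B_Song = 1 / 0.204508 = 4.8898
Ranking by B (broadest → narrowest): Song Sparrow (4.89) > Swamp Sparrow (3.66) > Lincoln's Sparrow (3.08)

Song Sparrow > Swamp Sparrow > Lincoln's Sparrow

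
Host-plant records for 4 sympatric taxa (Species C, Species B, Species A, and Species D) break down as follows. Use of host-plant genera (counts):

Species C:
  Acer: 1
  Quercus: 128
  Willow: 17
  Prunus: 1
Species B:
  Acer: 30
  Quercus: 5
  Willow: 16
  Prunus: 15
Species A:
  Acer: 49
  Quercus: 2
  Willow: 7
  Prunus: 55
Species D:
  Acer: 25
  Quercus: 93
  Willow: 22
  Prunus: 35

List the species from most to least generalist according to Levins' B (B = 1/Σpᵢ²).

Species B > Species D > Species A > Species C

Proportions for Species C (n=147): 1/147=0.0068, 128/147=0.8707, 17/147=0.1156, 1/147=0.0068
Proportions for Species B (n=66): 30/66=0.4545, 5/66=0.0758, 16/66=0.2424, 15/66=0.2273
Proportions for Species A (n=113): 49/113=0.4336, 2/113=0.0177, 7/113=0.0619, 55/113=0.4867
Proportions for Species D (n=175): 25/175=0.1429, 93/175=0.5314, 22/175=0.1257, 35/175=0.2000
Σp_Cᵢ² = 0.0068² + 0.8707² + 0.1156² + 0.0068² = 0.000046 + 0.758118 + 0.013363 + 0.000046 = 0.771573
B_C = 1 / 0.771573 = 1.2961
Σp_Bᵢ² = 0.4545² + 0.0758² + 0.2424² + 0.2273² = 0.206570 + 0.005746 + 0.058758 + 0.051665 = 0.322739
B_B = 1 / 0.322739 = 3.0985
Σp_Aᵢ² = 0.4336² + 0.0177² + 0.0619² + 0.4867² = 0.188009 + 0.000313 + 0.003832 + 0.236877 = 0.429031
B_A = 1 / 0.429031 = 2.3308
Σp_Dᵢ² = 0.1429² + 0.5314² + 0.1257² + 0.2000² = 0.020420 + 0.282386 + 0.015800 + 0.040000 = 0.358606
B_D = 1 / 0.358606 = 2.7886
Ranking by B (broadest → narrowest): Species B (3.10) > Species D (2.79) > Species A (2.33) > Species C (1.30)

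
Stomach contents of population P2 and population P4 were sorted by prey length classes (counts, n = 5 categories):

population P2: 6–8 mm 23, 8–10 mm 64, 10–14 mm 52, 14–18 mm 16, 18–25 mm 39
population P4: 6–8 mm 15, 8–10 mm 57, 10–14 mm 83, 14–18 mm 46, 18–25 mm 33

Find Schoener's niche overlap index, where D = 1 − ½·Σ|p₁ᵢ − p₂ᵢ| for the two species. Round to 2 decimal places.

0.80

Proportions for population P2 (n=194): 23/194=0.1186, 64/194=0.3299, 52/194=0.2680, 16/194=0.0825, 39/194=0.2010
Proportions for population P4 (n=234): 15/234=0.0641, 57/234=0.2436, 83/234=0.3547, 46/234=0.1966, 33/234=0.1410
Σ|p₁ᵢ − p₂ᵢ| = 0.0545 + 0.0863 + 0.0867 + 0.1141 + 0.0600 = 0.4016
D = 1 − ½ × 0.4016 = 1 − 0.20080 = 0.79920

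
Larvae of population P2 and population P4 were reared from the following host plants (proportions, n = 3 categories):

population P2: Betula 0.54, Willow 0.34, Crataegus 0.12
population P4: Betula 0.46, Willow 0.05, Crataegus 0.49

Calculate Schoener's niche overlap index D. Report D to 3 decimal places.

0.630

Σ|p₁ᵢ − p₂ᵢ| = 0.08 + 0.29 + 0.37 = 0.74
D = 1 − ½ × 0.74 = 1 − 0.370 = 0.63000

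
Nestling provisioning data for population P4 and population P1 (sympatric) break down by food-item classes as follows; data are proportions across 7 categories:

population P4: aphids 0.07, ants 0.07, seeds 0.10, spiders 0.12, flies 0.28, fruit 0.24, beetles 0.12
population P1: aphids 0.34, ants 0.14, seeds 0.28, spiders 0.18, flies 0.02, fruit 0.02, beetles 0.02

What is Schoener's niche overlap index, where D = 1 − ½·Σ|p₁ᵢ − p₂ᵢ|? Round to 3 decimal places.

0.420

Σ|p₁ᵢ − p₂ᵢ| = 0.27 + 0.07 + 0.18 + 0.06 + 0.26 + 0.22 + 0.10 = 1.16
D = 1 − ½ × 1.16 = 1 − 0.580 = 0.42000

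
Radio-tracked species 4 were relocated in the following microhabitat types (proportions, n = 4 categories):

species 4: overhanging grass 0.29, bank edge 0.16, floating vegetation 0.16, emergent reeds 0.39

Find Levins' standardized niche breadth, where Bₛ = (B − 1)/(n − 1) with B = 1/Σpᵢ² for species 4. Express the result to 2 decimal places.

0.83

Σpᵢ² = 0.29² + 0.16² + 0.16² + 0.39² = 0.0841 + 0.0256 + 0.0256 + 0.1521 = 0.2874
B = 1 / 0.2874 = 3.4795
Bₛ = (B − 1)/(n − 1) = (3.4795 − 1)/(4 − 1) = 2.4795/3 = 0.8265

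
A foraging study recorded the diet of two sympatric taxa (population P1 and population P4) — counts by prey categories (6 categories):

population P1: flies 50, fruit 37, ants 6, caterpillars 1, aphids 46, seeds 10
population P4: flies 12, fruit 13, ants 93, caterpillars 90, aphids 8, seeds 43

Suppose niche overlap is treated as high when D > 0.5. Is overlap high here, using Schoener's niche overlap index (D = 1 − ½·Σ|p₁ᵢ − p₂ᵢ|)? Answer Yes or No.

Proportions for population P1 (n=150): 50/150=0.3333, 37/150=0.2467, 6/150=0.0400, 1/150=0.0067, 46/150=0.3067, 10/150=0.0667
Proportions for population P4 (n=259): 12/259=0.0463, 13/259=0.0502, 93/259=0.3591, 90/259=0.3475, 8/259=0.0309, 43/259=0.1660
Σ|p₁ᵢ − p₂ᵢ| = 0.2870 + 0.1965 + 0.3191 + 0.3408 + 0.2758 + 0.0993 = 1.5185
D = 1 − ½ × 1.5185 = 1 − 0.75925 = 0.24075
D = 0.24075 < 0.5 → No.

No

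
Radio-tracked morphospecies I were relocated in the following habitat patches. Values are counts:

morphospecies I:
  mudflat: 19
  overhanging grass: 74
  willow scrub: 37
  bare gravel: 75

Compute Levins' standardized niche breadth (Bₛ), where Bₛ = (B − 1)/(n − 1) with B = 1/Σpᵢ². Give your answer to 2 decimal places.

0.76

Proportions for morphospecies I (n=205): 19/205=0.0927, 74/205=0.3610, 37/205=0.1805, 75/205=0.3659
Σpᵢ² = 0.0927² + 0.3610² + 0.1805² + 0.3659² = 0.008593 + 0.130321 + 0.032580 + 0.133883 = 0.305377
B = 1 / 0.305377 = 3.2746
Bₛ = (B − 1)/(n − 1) = (3.2746 − 1)/(4 − 1) = 2.2746/3 = 0.7582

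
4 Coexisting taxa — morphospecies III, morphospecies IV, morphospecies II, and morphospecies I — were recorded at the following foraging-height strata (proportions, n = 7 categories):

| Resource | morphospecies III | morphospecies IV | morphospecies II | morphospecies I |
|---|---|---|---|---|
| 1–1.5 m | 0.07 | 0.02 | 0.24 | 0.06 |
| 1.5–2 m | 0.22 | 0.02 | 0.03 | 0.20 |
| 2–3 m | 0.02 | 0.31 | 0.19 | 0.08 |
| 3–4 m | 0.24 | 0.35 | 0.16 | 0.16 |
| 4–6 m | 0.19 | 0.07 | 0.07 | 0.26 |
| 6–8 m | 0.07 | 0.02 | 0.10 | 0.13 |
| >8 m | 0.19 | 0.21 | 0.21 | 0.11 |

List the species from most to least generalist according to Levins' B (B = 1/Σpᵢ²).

morphospecies I > morphospecies II > morphospecies III > morphospecies IV

Σp_IIIᵢ² = 0.07² + 0.22² + 0.02² + 0.24² + 0.19² + 0.07² + 0.19² = 0.0049 + 0.0484 + 0.0004 + 0.0576 + 0.0361 + 0.0049 + 0.0361 = 0.1884
B_III = 1 / 0.1884 = 5.3079
Σp_IVᵢ² = 0.02² + 0.02² + 0.31² + 0.35² + 0.07² + 0.02² + 0.21² = 0.0004 + 0.0004 + 0.0961 + 0.1225 + 0.0049 + 0.0004 + 0.0441 = 0.2688
B_IV = 1 / 0.2688 = 3.7202
Σp_IIᵢ² = 0.24² + 0.03² + 0.19² + 0.16² + 0.07² + 0.10² + 0.21² = 0.0576 + 0.0009 + 0.0361 + 0.0256 + 0.0049 + 0.0100 + 0.0441 = 0.1792
B_II = 1 / 0.1792 = 5.5804
Σp_Iᵢ² = 0.06² + 0.20² + 0.08² + 0.16² + 0.26² + 0.13² + 0.11² = 0.0036 + 0.0400 + 0.0064 + 0.0256 + 0.0676 + 0.0169 + 0.0121 = 0.1722
B_I = 1 / 0.1722 = 5.8072
Ranking by B (broadest → narrowest): morphospecies I (5.81) > morphospecies II (5.58) > morphospecies III (5.31) > morphospecies IV (3.72)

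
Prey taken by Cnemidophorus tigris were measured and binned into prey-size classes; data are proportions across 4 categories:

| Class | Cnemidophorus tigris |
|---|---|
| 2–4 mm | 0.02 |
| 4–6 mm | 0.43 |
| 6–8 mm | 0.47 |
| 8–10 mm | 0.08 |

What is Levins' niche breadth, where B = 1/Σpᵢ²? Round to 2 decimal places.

2.42

Σpᵢ² = 0.02² + 0.43² + 0.47² + 0.08² = 0.0004 + 0.1849 + 0.2209 + 0.0064 = 0.4126
B = 1 / 0.4126 = 2.4237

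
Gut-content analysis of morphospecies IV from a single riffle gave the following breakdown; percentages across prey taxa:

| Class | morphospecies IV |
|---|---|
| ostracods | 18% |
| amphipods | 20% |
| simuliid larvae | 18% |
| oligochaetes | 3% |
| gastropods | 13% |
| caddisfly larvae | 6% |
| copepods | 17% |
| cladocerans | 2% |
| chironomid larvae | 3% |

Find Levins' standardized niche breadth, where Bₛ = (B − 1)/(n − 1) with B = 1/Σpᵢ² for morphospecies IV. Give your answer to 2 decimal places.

0.67

Convert percentages to proportions (divide by 100).
Σpᵢ² = 0.18² + 0.20² + 0.18² + 0.03² + 0.13² + 0.06² + 0.17² + 0.02² + 0.03² = 0.0324 + 0.0400 + 0.0324 + 0.0009 + 0.0169 + 0.0036 + 0.0289 + 0.0004 + 0.0009 = 0.1564
B = 1 / 0.1564 = 6.3939
Bₛ = (B − 1)/(n − 1) = (6.3939 − 1)/(9 − 1) = 5.3939/8 = 0.6742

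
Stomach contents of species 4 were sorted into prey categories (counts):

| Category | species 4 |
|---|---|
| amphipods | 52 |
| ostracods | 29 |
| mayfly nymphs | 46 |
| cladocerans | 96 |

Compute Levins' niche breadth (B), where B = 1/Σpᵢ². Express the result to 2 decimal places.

Proportions for species 4 (n=223): 52/223=0.2332, 29/223=0.1300, 46/223=0.2063, 96/223=0.4305
Σpᵢ² = 0.2332² + 0.1300² + 0.2063² + 0.4305² = 0.054382 + 0.016900 + 0.042560 + 0.185330 = 0.299172
B = 1 / 0.299172 = 3.3426

3.34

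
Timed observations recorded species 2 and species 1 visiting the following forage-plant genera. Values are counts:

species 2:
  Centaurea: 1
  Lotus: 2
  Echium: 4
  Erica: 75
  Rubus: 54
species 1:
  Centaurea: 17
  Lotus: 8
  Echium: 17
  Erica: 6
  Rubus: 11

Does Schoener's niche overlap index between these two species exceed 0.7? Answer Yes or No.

Proportions for species 2 (n=136): 1/136=0.0074, 2/136=0.0147, 4/136=0.0294, 75/136=0.5515, 54/136=0.3971
Proportions for species 1 (n=59): 17/59=0.2881, 8/59=0.1356, 17/59=0.2881, 6/59=0.1017, 11/59=0.1864
Σ|p₁ᵢ − p₂ᵢ| = 0.2807 + 0.1209 + 0.2587 + 0.4498 + 0.2107 = 1.3208
D = 1 − ½ × 1.3208 = 1 − 0.66040 = 0.33960
D = 0.33960 < 0.7 → No.

No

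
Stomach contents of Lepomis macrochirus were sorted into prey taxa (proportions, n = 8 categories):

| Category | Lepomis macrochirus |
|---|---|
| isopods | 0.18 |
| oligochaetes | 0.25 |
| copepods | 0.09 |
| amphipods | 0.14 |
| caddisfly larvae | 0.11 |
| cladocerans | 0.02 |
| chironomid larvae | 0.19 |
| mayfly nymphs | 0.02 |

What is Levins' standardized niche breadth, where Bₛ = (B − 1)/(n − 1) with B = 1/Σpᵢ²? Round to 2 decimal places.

Σpᵢ² = 0.18² + 0.25² + 0.09² + 0.14² + 0.11² + 0.02² + 0.19² + 0.02² = 0.0324 + 0.0625 + 0.0081 + 0.0196 + 0.0121 + 0.0004 + 0.0361 + 0.0004 = 0.1716
B = 1 / 0.1716 = 5.8275
Bₛ = (B − 1)/(n − 1) = (5.8275 − 1)/(8 − 1) = 4.8275/7 = 0.6896

0.69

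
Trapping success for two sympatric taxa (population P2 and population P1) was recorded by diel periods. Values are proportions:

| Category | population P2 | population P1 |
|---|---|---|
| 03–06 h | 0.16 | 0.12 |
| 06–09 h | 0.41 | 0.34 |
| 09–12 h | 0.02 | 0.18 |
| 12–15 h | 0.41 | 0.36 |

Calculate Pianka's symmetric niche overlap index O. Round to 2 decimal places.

Σ p₁ᵢp₂ᵢ = 0.0192 + 0.1394 + 0.0036 + 0.1476 = 0.3098
Σp_1ᵢ² = 0.16² + 0.41² + 0.02² + 0.41² = 0.0256 + 0.1681 + 0.0004 + 0.1681 = 0.3622
Σp_2ᵢ² = 0.12² + 0.34² + 0.18² + 0.36² = 0.0144 + 0.1156 + 0.0324 + 0.1296 = 0.2920
O = 0.3098 / √(0.3622 × 0.2920) = 0.3098 / 0.32521 = 0.9526

0.95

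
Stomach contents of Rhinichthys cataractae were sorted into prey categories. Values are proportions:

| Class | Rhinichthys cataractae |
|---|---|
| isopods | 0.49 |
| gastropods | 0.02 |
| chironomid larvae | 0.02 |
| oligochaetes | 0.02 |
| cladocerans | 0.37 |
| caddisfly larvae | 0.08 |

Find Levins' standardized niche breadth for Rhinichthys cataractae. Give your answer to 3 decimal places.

Σpᵢ² = 0.49² + 0.02² + 0.02² + 0.02² + 0.37² + 0.08² = 0.2401 + 0.0004 + 0.0004 + 0.0004 + 0.1369 + 0.0064 = 0.3846
B = 1 / 0.3846 = 2.60010
Bₛ = (B − 1)/(n − 1) = (2.60010 − 1)/(6 − 1) = 1.60010/5 = 0.32002

0.320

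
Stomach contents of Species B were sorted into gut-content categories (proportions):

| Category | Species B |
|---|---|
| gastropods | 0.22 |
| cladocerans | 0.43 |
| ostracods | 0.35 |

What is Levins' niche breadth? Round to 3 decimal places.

2.811

Σpᵢ² = 0.22² + 0.43² + 0.35² = 0.0484 + 0.1849 + 0.1225 = 0.3558
B = 1 / 0.3558 = 2.81057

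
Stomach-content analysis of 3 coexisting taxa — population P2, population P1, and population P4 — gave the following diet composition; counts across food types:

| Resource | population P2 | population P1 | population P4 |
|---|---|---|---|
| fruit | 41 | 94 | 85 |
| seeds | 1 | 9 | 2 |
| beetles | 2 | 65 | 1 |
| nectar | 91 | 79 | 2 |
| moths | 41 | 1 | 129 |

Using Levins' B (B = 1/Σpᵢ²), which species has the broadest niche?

Proportions for population P2 (n=176): 41/176=0.2330, 1/176=0.0057, 2/176=0.0114, 91/176=0.5170, 41/176=0.2330
Proportions for population P1 (n=248): 94/248=0.3790, 9/248=0.0363, 65/248=0.2621, 79/248=0.3185, 1/248=0.0040
Proportions for population P4 (n=219): 85/219=0.3881, 2/219=0.0091, 1/219=0.0046, 2/219=0.0091, 129/219=0.5890
Σp_P2ᵢ² = 0.2330² + 0.0057² + 0.0114² + 0.5170² + 0.2330² = 0.054289 + 0.000032 + 0.000130 + 0.267289 + 0.054289 = 0.376029
B_P2 = 1 / 0.376029 = 2.6594
Σp_P1ᵢ² = 0.3790² + 0.0363² + 0.2621² + 0.3185² + 0.0040² = 0.143641 + 0.001318 + 0.068696 + 0.101442 + 0.000016 = 0.315113
B_P1 = 1 / 0.315113 = 3.1735
Σp_P4ᵢ² = 0.3881² + 0.0091² + 0.0046² + 0.0091² + 0.5890² = 0.150622 + 0.000083 + 0.000021 + 0.000083 + 0.346921 = 0.497730
B_P4 = 1 / 0.497730 = 2.0091
Highest B → broadest niche (most generalist): population P1 (B = 3.17).

population P1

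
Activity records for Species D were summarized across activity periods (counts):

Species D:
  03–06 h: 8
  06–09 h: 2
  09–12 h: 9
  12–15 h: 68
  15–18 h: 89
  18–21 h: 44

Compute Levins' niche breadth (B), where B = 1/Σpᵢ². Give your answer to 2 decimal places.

3.31

Proportions for Species D (n=220): 8/220=0.0364, 2/220=0.0091, 9/220=0.0409, 68/220=0.3091, 89/220=0.4045, 44/220=0.2000
Σpᵢ² = 0.0364² + 0.0091² + 0.0409² + 0.3091² + 0.4045² + 0.2000² = 0.001325 + 0.000083 + 0.001673 + 0.095543 + 0.163620 + 0.040000 = 0.302244
B = 1 / 0.302244 = 3.3086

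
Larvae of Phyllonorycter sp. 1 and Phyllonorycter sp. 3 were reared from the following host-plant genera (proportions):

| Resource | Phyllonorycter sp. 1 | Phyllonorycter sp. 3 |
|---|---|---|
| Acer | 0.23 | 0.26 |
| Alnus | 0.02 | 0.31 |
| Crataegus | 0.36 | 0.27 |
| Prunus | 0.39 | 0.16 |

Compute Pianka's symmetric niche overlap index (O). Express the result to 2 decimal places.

0.76

Σ p₁ᵢp₂ᵢ = 0.0598 + 0.0062 + 0.0972 + 0.0624 = 0.2256
Σp_1ᵢ² = 0.23² + 0.02² + 0.36² + 0.39² = 0.0529 + 0.0004 + 0.1296 + 0.1521 = 0.3350
Σp_2ᵢ² = 0.26² + 0.31² + 0.27² + 0.16² = 0.0676 + 0.0961 + 0.0729 + 0.0256 = 0.2622
O = 0.2256 / √(0.3350 × 0.2622) = 0.2256 / 0.29637 = 0.7612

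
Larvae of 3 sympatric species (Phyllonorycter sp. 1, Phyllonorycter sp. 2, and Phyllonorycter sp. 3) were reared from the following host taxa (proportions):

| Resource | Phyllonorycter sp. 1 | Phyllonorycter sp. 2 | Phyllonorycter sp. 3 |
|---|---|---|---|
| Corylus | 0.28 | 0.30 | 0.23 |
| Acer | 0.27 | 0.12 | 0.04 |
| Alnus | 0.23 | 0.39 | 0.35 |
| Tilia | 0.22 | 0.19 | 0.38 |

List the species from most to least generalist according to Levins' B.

Σp_1ᵢ² = 0.28² + 0.27² + 0.23² + 0.22² = 0.0784 + 0.0729 + 0.0529 + 0.0484 = 0.2526
B_1 = 1 / 0.2526 = 3.9588
Σp_2ᵢ² = 0.30² + 0.12² + 0.39² + 0.19² = 0.0900 + 0.0144 + 0.1521 + 0.0361 = 0.2926
B_2 = 1 / 0.2926 = 3.4176
Σp_3ᵢ² = 0.23² + 0.04² + 0.35² + 0.38² = 0.0529 + 0.0016 + 0.1225 + 0.1444 = 0.3214
B_3 = 1 / 0.3214 = 3.1114
Ranking by B (broadest → narrowest): Phyllonorycter sp. 1 (3.96) > Phyllonorycter sp. 2 (3.42) > Phyllonorycter sp. 3 (3.11)

Phyllonorycter sp. 1 > Phyllonorycter sp. 2 > Phyllonorycter sp. 3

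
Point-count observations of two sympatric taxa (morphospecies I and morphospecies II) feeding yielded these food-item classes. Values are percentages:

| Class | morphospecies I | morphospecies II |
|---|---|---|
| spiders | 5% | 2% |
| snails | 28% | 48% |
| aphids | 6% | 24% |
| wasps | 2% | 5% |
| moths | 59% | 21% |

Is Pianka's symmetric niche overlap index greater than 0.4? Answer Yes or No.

Convert percentages to proportions (divide by 100).
Σ p₁ᵢp₂ᵢ = 0.0010 + 0.1344 + 0.0144 + 0.0010 + 0.1239 = 0.2747
Σp_1ᵢ² = 0.05² + 0.28² + 0.06² + 0.02² + 0.59² = 0.0025 + 0.0784 + 0.0036 + 0.0004 + 0.3481 = 0.4330
Σp_2ᵢ² = 0.02² + 0.48² + 0.24² + 0.05² + 0.21² = 0.0004 + 0.2304 + 0.0576 + 0.0025 + 0.0441 = 0.3350
O = 0.2747 / √(0.4330 × 0.3350) = 0.2747 / 0.38086 = 0.7213
O = 0.7213 > 0.4 → Yes.

Yes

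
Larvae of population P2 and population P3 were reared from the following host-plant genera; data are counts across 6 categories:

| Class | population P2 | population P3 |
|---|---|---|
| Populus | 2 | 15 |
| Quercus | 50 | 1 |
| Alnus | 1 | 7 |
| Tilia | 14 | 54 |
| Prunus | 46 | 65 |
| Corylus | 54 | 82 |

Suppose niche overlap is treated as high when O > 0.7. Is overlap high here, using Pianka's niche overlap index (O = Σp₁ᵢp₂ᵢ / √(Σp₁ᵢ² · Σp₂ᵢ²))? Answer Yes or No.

Proportions for population P2 (n=167): 2/167=0.0120, 50/167=0.2994, 1/167=0.0060, 14/167=0.0838, 46/167=0.2754, 54/167=0.3234
Proportions for population P3 (n=224): 15/224=0.0670, 1/224=0.0045, 7/224=0.0313, 54/224=0.2411, 65/224=0.2902, 82/224=0.3661
Σ p₁ᵢp₂ᵢ = 0.000804 + 0.001347 + 0.000188 + 0.020204 + 0.079921 + 0.118397 = 0.220861
Σp_1ᵢ² = 0.0120² + 0.2994² + 0.0060² + 0.0838² + 0.2754² + 0.3234² = 0.000144 + 0.089640 + 0.000036 + 0.007022 + 0.075845 + 0.104588 = 0.277275
Σp_2ᵢ² = 0.0670² + 0.0045² + 0.0313² + 0.2411² + 0.2902² + 0.3661² = 0.004489 + 0.000020 + 0.000980 + 0.058129 + 0.084216 + 0.134029 = 0.281863
O = 0.220861 / √(0.277275 × 0.281863) = 0.220861 / 0.2795596 = 0.7900
O = 0.7900 > 0.7 → Yes.

Yes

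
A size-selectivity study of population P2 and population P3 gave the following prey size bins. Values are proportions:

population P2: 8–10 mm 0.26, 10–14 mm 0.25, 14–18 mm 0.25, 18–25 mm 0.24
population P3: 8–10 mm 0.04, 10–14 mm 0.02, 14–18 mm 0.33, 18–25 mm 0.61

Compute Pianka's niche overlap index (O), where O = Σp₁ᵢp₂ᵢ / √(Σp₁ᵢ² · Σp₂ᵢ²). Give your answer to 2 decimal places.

0.70

Σ p₁ᵢp₂ᵢ = 0.0104 + 0.0050 + 0.0825 + 0.1464 = 0.2443
Σp_1ᵢ² = 0.26² + 0.25² + 0.25² + 0.24² = 0.0676 + 0.0625 + 0.0625 + 0.0576 = 0.2502
Σp_2ᵢ² = 0.04² + 0.02² + 0.33² + 0.61² = 0.0016 + 0.0004 + 0.1089 + 0.3721 = 0.4830
O = 0.2443 / √(0.2502 × 0.4830) = 0.2443 / 0.34763 = 0.7028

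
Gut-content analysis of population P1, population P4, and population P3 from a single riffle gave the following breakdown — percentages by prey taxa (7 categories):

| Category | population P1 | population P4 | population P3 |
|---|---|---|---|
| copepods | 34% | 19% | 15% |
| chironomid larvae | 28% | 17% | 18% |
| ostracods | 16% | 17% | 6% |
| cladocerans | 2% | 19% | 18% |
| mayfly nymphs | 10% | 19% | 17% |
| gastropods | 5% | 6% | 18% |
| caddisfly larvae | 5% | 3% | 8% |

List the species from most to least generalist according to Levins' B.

population P3 > population P4 > population P1

Convert percentages to proportions (divide by 100).
Σp_P1ᵢ² = 0.34² + 0.28² + 0.16² + 0.02² + 0.10² + 0.05² + 0.05² = 0.1156 + 0.0784 + 0.0256 + 0.0004 + 0.0100 + 0.0025 + 0.0025 = 0.2350
B_P1 = 1 / 0.2350 = 4.2553
Σp_P4ᵢ² = 0.19² + 0.17² + 0.17² + 0.19² + 0.19² + 0.06² + 0.03² = 0.0361 + 0.0289 + 0.0289 + 0.0361 + 0.0361 + 0.0036 + 0.0009 = 0.1706
B_P4 = 1 / 0.1706 = 5.8617
Σp_P3ᵢ² = 0.15² + 0.18² + 0.06² + 0.18² + 0.17² + 0.18² + 0.08² = 0.0225 + 0.0324 + 0.0036 + 0.0324 + 0.0289 + 0.0324 + 0.0064 = 0.1586
B_P3 = 1 / 0.1586 = 6.3052
Ranking by B (broadest → narrowest): population P3 (6.31) > population P4 (5.86) > population P1 (4.26)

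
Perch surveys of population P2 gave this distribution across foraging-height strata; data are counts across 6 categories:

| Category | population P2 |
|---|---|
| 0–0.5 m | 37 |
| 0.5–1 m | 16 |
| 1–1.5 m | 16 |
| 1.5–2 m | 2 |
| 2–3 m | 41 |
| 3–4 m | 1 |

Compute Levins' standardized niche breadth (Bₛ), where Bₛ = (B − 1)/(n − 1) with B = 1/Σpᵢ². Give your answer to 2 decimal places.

Proportions for population P2 (n=113): 37/113=0.3274, 16/113=0.1416, 16/113=0.1416, 2/113=0.0177, 41/113=0.3628, 1/113=0.0088
Σpᵢ² = 0.3274² + 0.1416² + 0.1416² + 0.0177² + 0.3628² + 0.0088² = 0.107191 + 0.020051 + 0.020051 + 0.000313 + 0.131624 + 0.000077 = 0.279307
B = 1 / 0.279307 = 3.5803
Bₛ = (B − 1)/(n − 1) = (3.5803 − 1)/(6 − 1) = 2.5803/5 = 0.5161

0.52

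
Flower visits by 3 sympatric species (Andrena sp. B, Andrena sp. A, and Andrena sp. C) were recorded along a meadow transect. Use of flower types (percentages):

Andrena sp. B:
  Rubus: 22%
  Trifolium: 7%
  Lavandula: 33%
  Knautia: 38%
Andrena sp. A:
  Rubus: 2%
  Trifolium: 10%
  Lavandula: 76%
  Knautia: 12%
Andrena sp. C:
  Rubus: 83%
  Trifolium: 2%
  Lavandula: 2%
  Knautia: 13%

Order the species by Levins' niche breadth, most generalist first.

Convert percentages to proportions (divide by 100).
Σp_Bᵢ² = 0.22² + 0.07² + 0.33² + 0.38² = 0.0484 + 0.0049 + 0.1089 + 0.1444 = 0.3066
B_B = 1 / 0.3066 = 3.2616
Σp_Aᵢ² = 0.02² + 0.10² + 0.76² + 0.12² = 0.0004 + 0.0100 + 0.5776 + 0.0144 = 0.6024
B_A = 1 / 0.6024 = 1.6600
Σp_Cᵢ² = 0.83² + 0.02² + 0.02² + 0.13² = 0.6889 + 0.0004 + 0.0004 + 0.0169 = 0.7066
B_C = 1 / 0.7066 = 1.4152
Ranking by B (broadest → narrowest): Andrena sp. B (3.26) > Andrena sp. A (1.66) > Andrena sp. C (1.42)

Andrena sp. B > Andrena sp. A > Andrena sp. C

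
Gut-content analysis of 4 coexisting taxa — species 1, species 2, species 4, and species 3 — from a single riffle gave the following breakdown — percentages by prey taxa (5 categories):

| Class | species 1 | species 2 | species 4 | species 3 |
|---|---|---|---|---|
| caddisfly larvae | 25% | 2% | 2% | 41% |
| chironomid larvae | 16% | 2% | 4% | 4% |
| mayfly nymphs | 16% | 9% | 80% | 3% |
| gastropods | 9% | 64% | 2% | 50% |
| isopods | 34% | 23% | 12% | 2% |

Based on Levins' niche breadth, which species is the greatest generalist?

Convert percentages to proportions (divide by 100).
Σp_1ᵢ² = 0.25² + 0.16² + 0.16² + 0.09² + 0.34² = 0.0625 + 0.0256 + 0.0256 + 0.0081 + 0.1156 = 0.2374
B_1 = 1 / 0.2374 = 4.2123
Σp_2ᵢ² = 0.02² + 0.02² + 0.09² + 0.64² + 0.23² = 0.0004 + 0.0004 + 0.0081 + 0.4096 + 0.0529 = 0.4714
B_2 = 1 / 0.4714 = 2.1213
Σp_4ᵢ² = 0.02² + 0.04² + 0.80² + 0.02² + 0.12² = 0.0004 + 0.0016 + 0.6400 + 0.0004 + 0.0144 = 0.6568
B_4 = 1 / 0.6568 = 1.5225
Σp_3ᵢ² = 0.41² + 0.04² + 0.03² + 0.50² + 0.02² = 0.1681 + 0.0016 + 0.0009 + 0.2500 + 0.0004 = 0.4210
B_3 = 1 / 0.4210 = 2.3753
Highest B → broadest niche (most generalist): species 1 (B = 4.21).

species 1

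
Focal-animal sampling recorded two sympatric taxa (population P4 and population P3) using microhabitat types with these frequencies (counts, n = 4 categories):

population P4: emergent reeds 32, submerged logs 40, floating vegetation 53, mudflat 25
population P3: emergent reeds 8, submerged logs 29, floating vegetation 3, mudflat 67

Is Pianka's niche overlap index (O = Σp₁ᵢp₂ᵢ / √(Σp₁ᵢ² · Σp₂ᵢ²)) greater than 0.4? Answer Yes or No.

Yes

Proportions for population P4 (n=150): 32/150=0.2133, 40/150=0.2667, 53/150=0.3533, 25/150=0.1667
Proportions for population P3 (n=107): 8/107=0.0748, 29/107=0.2710, 3/107=0.0280, 67/107=0.6262
Σ p₁ᵢp₂ᵢ = 0.015955 + 0.072276 + 0.009892 + 0.104388 = 0.202511
Σp_1ᵢ² = 0.2133² + 0.2667² + 0.3533² + 0.1667² = 0.045497 + 0.071129 + 0.124821 + 0.027789 = 0.269236
Σp_2ᵢ² = 0.0748² + 0.2710² + 0.0280² + 0.6262² = 0.005595 + 0.073441 + 0.000784 + 0.392126 = 0.471946
O = 0.202511 / √(0.269236 × 0.471946) = 0.202511 / 0.3564616 = 0.5681
O = 0.5681 > 0.4 → Yes.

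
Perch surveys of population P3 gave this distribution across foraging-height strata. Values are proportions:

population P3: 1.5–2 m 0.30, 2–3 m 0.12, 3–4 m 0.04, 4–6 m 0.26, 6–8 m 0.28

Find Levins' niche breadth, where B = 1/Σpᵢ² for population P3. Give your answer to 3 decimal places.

3.968

Σpᵢ² = 0.30² + 0.12² + 0.04² + 0.26² + 0.28² = 0.0900 + 0.0144 + 0.0016 + 0.0676 + 0.0784 = 0.2520
B = 1 / 0.2520 = 3.96825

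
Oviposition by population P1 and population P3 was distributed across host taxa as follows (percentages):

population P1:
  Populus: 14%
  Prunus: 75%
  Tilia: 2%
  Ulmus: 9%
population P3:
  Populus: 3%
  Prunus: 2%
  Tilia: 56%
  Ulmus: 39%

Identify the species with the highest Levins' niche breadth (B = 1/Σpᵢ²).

population P3

Convert percentages to proportions (divide by 100).
Σp_P1ᵢ² = 0.14² + 0.75² + 0.02² + 0.09² = 0.0196 + 0.5625 + 0.0004 + 0.0081 = 0.5906
B_P1 = 1 / 0.5906 = 1.6932
Σp_P3ᵢ² = 0.03² + 0.02² + 0.56² + 0.39² = 0.0009 + 0.0004 + 0.3136 + 0.1521 = 0.4670
B_P3 = 1 / 0.4670 = 2.1413
Highest B → broadest niche (most generalist): population P3 (B = 2.14).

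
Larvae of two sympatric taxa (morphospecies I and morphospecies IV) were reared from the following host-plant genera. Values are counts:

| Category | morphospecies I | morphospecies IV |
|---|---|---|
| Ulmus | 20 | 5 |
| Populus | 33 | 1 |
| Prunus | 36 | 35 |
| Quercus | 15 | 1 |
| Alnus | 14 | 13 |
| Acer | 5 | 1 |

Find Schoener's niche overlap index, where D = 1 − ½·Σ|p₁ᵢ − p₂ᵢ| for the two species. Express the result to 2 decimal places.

0.55

Proportions for morphospecies I (n=123): 20/123=0.1626, 33/123=0.2683, 36/123=0.2927, 15/123=0.1220, 14/123=0.1138, 5/123=0.0407
Proportions for morphospecies IV (n=56): 5/56=0.0893, 1/56=0.0179, 35/56=0.6250, 1/56=0.0179, 13/56=0.2321, 1/56=0.0179
Σ|p₁ᵢ − p₂ᵢ| = 0.0733 + 0.2504 + 0.3323 + 0.1041 + 0.1183 + 0.0228 = 0.9012
D = 1 − ½ × 0.9012 = 1 − 0.45060 = 0.54940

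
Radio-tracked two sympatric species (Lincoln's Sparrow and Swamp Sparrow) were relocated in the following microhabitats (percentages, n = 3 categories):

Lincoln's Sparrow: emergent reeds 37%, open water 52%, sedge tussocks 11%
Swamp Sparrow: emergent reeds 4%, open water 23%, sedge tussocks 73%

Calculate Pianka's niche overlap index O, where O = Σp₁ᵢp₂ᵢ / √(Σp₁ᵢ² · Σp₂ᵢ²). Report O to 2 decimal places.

Convert percentages to proportions (divide by 100).
Σ p₁ᵢp₂ᵢ = 0.0148 + 0.1196 + 0.0803 = 0.2147
Σp_1ᵢ² = 0.37² + 0.52² + 0.11² = 0.1369 + 0.2704 + 0.0121 = 0.4194
Σp_2ᵢ² = 0.04² + 0.23² + 0.73² = 0.0016 + 0.0529 + 0.5329 = 0.5874
O = 0.2147 / √(0.4194 × 0.5874) = 0.2147 / 0.49634 = 0.4326

0.43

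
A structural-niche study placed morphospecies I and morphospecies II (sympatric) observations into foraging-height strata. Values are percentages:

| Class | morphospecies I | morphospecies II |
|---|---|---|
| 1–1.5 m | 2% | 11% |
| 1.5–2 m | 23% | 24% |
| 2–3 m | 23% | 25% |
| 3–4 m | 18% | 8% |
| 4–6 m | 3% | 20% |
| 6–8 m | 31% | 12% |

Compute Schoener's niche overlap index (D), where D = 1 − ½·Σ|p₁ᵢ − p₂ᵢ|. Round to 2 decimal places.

0.71

Convert percentages to proportions (divide by 100).
Σ|p₁ᵢ − p₂ᵢ| = 0.09 + 0.01 + 0.02 + 0.10 + 0.17 + 0.19 = 0.58
D = 1 − ½ × 0.58 = 1 − 0.290 = 0.7100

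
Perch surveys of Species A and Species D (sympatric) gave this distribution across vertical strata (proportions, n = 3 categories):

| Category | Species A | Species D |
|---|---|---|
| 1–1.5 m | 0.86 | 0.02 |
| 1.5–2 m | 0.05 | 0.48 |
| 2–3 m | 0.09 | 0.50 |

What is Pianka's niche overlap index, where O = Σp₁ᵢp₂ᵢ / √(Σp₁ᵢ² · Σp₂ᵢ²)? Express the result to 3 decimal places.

0.144

Σ p₁ᵢp₂ᵢ = 0.0172 + 0.0240 + 0.0450 = 0.0862
Σp_1ᵢ² = 0.86² + 0.05² + 0.09² = 0.7396 + 0.0025 + 0.0081 = 0.7502
Σp_2ᵢ² = 0.02² + 0.48² + 0.50² = 0.0004 + 0.2304 + 0.2500 = 0.4808
O = 0.0862 / √(0.7502 × 0.4808) = 0.0862 / 0.600580 = 0.14353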